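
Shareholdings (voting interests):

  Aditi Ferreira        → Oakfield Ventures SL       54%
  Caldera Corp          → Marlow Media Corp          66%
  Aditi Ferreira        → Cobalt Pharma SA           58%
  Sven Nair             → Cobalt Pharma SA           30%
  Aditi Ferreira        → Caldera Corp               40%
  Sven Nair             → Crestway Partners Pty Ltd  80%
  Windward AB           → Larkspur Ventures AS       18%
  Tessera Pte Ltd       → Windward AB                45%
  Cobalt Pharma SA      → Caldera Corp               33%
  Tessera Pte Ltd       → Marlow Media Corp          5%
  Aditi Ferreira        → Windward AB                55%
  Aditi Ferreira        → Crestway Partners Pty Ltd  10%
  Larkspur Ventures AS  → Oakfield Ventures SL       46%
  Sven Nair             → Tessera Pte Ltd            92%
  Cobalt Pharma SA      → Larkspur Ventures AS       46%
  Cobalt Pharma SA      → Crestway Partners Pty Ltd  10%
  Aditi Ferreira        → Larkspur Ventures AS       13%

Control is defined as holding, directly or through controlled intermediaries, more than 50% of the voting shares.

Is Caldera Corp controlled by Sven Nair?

Sven holds 92% of Tessera, so Sven controls Tessera.
Sven holds 80% of Crestway, so Sven controls Crestway.
Neither Sven nor any entity Sven controls holds any voting interest in Caldera.
So Sven does not control Caldera.

No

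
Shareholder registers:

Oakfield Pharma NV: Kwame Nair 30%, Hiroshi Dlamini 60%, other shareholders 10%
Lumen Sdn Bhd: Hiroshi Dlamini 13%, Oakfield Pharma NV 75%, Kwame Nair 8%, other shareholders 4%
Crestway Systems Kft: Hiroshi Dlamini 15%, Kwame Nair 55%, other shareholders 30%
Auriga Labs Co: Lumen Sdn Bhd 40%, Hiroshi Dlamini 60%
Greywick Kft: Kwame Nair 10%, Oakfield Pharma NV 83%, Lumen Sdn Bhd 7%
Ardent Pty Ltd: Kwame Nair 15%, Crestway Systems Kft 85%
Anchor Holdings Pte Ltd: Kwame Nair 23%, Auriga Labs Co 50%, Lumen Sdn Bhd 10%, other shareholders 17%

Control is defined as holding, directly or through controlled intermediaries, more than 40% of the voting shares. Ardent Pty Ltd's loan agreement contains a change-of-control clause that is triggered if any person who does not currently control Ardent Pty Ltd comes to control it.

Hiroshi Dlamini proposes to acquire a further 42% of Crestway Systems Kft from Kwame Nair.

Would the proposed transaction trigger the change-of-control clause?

Yes

The purchase adds only to Hiroshi's holdings (Kwame's stake shrinks), so Hiroshi is the only person who could newly come to control Ardent.
Hiroshi holds 60% of Oakfield, so Hiroshi controls Oakfield.
Hiroshi and Oakfield together hold 13% + 75% = 88% of Lumen, so Hiroshi controls Lumen.
Lumen and Hiroshi together hold 40% + 60% = 100% of Auriga, so Hiroshi controls Auriga.
Oakfield and Lumen together hold 83% + 7% = 90% of Greywick, so Hiroshi controls Greywick.
Auriga and Lumen together hold 50% + 10% = 60% of Anchor, so Hiroshi controls Anchor.
Neither Hiroshi nor any entity Hiroshi controls holds any voting interest in Ardent.
So before the transaction, Hiroshi does not control Ardent.
After the purchase, Hiroshi's direct stake in Crestway rises to 15% + 42% = 57%, and Kwame's stake falls to 13%.
Hiroshi holds 57% of Crestway, so Hiroshi controls Crestway.
Crestway holds 85% of Ardent, so Hiroshi controls Ardent.
Hiroshi did not control Ardent before and does after, so the clause is triggered.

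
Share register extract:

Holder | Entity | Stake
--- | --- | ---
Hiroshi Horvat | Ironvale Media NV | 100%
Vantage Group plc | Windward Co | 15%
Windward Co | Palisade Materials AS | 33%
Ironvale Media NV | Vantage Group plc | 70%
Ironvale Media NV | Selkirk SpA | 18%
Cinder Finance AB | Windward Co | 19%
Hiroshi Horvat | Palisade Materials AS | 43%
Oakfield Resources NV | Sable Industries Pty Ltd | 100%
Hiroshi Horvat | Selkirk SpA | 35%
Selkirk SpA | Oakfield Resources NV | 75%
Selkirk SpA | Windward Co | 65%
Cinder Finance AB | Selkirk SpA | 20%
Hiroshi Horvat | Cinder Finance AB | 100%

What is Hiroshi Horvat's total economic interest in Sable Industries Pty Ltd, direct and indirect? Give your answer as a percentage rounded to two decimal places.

54.75%

Hiroshi reaches Sable along 3 paths.
Via Ironvale → Selkirk → Oakfield: 100% × 18% × 75% × 100% = 13.5%.
Via Cinder → Selkirk → Oakfield: 100% × 20% × 75% × 100% = 15%.
Via Selkirk → Oakfield: 35% × 75% × 100% = 26.25%.
Total: 13.5% + 15% + 26.25% = 54.75%.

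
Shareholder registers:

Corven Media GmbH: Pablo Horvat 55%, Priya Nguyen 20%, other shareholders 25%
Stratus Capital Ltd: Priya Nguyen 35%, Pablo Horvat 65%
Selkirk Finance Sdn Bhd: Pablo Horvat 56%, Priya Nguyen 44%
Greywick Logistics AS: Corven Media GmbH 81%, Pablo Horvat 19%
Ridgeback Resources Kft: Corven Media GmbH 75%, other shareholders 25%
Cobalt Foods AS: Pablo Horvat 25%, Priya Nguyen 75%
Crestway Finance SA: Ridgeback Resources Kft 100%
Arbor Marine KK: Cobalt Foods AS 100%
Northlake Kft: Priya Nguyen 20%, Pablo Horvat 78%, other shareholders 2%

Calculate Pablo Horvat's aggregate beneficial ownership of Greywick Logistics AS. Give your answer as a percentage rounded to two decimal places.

Pablo reaches Greywick along 2 paths.
Via Corven: 55% × 81% = 44.55%.
Direct stake: 19% = 19%.
Total: 44.55% + 19% = 63.55%.

63.55%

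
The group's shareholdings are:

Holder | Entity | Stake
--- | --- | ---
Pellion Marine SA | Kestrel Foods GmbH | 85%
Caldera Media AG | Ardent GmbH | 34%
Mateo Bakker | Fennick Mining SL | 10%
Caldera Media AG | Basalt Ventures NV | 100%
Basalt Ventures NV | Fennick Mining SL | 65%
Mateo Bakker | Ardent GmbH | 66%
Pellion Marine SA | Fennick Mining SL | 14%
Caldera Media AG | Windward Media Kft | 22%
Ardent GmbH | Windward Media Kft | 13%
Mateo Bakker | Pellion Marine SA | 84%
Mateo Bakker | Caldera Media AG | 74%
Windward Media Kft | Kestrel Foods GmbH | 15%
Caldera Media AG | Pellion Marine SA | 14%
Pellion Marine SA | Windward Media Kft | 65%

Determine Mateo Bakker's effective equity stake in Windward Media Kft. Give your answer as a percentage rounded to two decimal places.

Mateo reaches Windward along 5 paths.
Via Ardent: 66% × 13% = 8.58%.
Via Caldera → Ardent: 74% × 34% × 13% = 3.2708%.
Via Caldera: 74% × 22% = 16.28%.
Via Caldera → Pellion: 74% × 14% × 65% = 6.734%.
Via Pellion: 84% × 65% = 54.6%.
Total: 8.58% + 3.2708% + 16.28% + 6.734% + 54.6% = 89.4648%.
Rounded: 89.46%.

89.46%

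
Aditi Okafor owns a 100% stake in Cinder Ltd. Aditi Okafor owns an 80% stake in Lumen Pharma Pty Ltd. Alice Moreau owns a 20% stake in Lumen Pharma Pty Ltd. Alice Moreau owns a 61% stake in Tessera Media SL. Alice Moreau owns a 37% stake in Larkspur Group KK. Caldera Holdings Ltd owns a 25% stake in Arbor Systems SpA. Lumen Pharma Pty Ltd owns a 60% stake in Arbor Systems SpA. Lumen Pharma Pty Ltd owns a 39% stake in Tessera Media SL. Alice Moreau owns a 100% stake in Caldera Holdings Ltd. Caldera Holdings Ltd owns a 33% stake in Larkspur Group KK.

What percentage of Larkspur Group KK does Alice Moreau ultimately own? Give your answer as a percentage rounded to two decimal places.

Alice reaches Larkspur along 2 paths.
Via Caldera: 100% × 33% = 33%.
Direct stake: 37% = 37%.
Total: 33% + 37% = 70%.
Rounded: 70.00%.

70.00%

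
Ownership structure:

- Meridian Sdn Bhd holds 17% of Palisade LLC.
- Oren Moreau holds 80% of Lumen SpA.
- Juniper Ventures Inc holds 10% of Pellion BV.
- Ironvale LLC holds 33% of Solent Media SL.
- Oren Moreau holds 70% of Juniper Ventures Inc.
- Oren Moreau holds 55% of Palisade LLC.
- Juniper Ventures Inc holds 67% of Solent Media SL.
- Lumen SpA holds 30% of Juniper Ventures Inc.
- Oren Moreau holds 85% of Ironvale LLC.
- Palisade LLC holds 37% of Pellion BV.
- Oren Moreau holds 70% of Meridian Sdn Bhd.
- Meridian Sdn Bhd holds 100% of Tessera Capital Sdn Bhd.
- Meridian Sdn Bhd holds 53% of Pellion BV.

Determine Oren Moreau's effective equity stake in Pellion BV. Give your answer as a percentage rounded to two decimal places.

71.25%

Oren reaches Pellion along 5 paths.
Via Palisade: 55% × 37% = 20.35%.
Via Meridian → Palisade: 70% × 17% × 37% = 4.403%.
Via Meridian: 70% × 53% = 37.1%.
Via Juniper: 70% × 10% = 7%.
Via Lumen → Juniper: 80% × 30% × 10% = 2.4%.
Total: 20.35% + 4.403% + 37.1% + 7% + 2.4% = 71.253%.
Rounded: 71.25%.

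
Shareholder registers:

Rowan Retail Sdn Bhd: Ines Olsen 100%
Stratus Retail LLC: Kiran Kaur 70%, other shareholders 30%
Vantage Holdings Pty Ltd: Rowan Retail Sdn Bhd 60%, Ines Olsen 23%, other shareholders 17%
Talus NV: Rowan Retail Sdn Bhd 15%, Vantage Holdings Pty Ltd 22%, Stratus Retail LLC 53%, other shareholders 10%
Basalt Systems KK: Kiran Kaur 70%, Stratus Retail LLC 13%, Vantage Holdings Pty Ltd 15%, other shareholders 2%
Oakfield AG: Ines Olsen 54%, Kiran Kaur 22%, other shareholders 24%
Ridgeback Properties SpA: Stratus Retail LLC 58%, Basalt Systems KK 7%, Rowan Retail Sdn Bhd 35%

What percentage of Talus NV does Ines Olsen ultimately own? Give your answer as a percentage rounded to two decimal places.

Ines reaches Talus along 3 paths.
Via Rowan: 100% × 15% = 15%.
Via Rowan → Vantage: 100% × 60% × 22% = 13.2%.
Via Vantage: 23% × 22% = 5.06%.
Total: 15% + 13.2% + 5.06% = 33.26%.

33.26%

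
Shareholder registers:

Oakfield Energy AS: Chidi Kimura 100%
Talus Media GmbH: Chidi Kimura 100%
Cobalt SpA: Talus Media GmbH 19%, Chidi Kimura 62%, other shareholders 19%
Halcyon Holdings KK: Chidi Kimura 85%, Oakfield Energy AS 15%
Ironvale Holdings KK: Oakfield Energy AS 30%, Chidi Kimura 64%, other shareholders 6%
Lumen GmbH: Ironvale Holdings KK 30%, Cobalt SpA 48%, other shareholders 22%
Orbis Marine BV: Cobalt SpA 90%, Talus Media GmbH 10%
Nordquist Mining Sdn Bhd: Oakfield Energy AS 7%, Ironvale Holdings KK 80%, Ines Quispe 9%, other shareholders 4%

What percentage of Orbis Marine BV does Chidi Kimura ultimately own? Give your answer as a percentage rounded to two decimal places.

Chidi reaches Orbis along 3 paths.
Via Talus → Cobalt: 100% × 19% × 90% = 17.1%.
Via Cobalt: 62% × 90% = 55.8%.
Via Talus: 100% × 10% = 10%.
Total: 17.1% + 55.8% + 10% = 82.9%.
Rounded: 82.90%.

82.90%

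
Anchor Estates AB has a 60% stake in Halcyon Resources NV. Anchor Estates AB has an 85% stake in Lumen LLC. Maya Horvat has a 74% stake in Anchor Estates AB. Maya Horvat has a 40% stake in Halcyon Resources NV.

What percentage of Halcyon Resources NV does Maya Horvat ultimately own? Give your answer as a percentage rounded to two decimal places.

84.40%

Maya reaches Halcyon along 2 paths.
Via Anchor: 74% × 60% = 44.4%.
Direct stake: 40% = 40%.
Total: 44.4% + 40% = 84.4%.
Rounded: 84.40%.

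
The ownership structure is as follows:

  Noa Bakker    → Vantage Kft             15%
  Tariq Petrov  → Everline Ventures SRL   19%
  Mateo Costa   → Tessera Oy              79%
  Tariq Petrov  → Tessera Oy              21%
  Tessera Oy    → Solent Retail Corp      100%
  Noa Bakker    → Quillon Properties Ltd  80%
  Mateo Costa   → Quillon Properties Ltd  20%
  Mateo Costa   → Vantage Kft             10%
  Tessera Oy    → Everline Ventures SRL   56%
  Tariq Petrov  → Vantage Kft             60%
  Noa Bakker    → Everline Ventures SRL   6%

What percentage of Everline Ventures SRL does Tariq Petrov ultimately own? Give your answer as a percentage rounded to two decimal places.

Tariq reaches Everline along 2 paths.
Via Tessera: 21% × 56% = 11.76%.
Direct stake: 19% = 19%.
Total: 11.76% + 19% = 30.76%.

30.76%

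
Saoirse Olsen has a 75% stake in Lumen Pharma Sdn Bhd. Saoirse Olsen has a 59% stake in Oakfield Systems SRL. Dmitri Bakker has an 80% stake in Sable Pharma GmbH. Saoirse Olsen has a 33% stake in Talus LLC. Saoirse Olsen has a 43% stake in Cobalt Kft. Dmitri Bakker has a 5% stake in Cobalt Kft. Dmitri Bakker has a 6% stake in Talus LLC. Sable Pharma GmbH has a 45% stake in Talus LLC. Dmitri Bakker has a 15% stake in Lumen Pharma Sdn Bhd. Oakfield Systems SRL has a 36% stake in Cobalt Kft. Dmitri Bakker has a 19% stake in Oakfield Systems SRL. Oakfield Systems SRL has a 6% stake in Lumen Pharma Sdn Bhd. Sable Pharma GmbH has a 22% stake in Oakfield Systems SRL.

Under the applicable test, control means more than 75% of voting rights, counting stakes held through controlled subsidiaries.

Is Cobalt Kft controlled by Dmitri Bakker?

No

Dmitri holds 80% of Sable, so Dmitri controls Sable.
In Cobalt, Dmitri's side holds only 5%, not > 75%.
So Dmitri does not control Cobalt.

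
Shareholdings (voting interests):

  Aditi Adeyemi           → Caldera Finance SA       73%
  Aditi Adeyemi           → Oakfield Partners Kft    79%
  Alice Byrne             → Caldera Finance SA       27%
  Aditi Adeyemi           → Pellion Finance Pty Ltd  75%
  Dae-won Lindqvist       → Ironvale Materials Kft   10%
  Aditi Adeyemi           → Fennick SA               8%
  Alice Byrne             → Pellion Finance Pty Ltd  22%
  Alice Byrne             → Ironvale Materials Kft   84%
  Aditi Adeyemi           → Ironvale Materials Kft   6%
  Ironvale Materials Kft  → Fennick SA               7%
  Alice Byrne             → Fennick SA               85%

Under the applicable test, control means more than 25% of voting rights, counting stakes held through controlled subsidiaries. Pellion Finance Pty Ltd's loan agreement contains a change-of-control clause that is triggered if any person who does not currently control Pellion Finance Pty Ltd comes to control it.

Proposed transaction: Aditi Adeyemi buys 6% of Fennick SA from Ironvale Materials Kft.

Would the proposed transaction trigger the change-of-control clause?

The purchase adds only to Aditi's holdings (Ironvale's stake shrinks), so Aditi is the only person who could newly come to control Pellion.
Aditi holds 75% of Pellion, so Aditi controls Pellion.
So Aditi already controls Pellion before the transaction.
After the purchase, Aditi's direct stake in Fennick rises to 8% + 6% = 14%, and Ironvale's stake falls to 1%.
Aditi controlled Pellion already, so this is not a new person acquiring control; every other person's position is unchanged or reduced.
No new person acquires control, so the clause is not triggered.

No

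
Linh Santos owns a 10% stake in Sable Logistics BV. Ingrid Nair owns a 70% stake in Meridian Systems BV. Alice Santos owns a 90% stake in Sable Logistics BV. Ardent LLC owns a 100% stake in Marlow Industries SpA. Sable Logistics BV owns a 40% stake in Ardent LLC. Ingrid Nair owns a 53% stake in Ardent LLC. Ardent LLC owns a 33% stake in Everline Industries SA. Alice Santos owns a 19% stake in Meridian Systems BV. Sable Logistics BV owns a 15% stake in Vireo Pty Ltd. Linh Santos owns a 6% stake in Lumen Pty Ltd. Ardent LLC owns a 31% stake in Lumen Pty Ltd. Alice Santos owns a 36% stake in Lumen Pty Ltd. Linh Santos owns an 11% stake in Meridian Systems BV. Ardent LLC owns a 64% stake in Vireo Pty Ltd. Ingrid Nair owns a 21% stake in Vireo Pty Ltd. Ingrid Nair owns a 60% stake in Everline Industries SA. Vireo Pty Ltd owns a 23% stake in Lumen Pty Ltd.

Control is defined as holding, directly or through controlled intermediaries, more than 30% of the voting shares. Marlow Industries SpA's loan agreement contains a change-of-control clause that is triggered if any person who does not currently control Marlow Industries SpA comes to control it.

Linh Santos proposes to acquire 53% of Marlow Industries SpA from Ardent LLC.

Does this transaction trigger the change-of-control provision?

The purchase adds only to Linh's holdings (Ardent's stake shrinks), so Linh is the only person who could newly come to control Marlow.
Linh's largest direct stake is 11% in Meridian, which does not meet the threshold, so Linh controls no company.
Neither Linh nor any entity Linh controls holds any voting interest in Marlow.
So before the transaction, Linh does not control Marlow.
After the purchase, Linh holds 53% of Marlow directly, and Ardent's stake falls to 47%.
Linh holds 53% of Marlow, so Linh controls Marlow.
Linh did not control Marlow before and does after, so the clause is triggered.

Yes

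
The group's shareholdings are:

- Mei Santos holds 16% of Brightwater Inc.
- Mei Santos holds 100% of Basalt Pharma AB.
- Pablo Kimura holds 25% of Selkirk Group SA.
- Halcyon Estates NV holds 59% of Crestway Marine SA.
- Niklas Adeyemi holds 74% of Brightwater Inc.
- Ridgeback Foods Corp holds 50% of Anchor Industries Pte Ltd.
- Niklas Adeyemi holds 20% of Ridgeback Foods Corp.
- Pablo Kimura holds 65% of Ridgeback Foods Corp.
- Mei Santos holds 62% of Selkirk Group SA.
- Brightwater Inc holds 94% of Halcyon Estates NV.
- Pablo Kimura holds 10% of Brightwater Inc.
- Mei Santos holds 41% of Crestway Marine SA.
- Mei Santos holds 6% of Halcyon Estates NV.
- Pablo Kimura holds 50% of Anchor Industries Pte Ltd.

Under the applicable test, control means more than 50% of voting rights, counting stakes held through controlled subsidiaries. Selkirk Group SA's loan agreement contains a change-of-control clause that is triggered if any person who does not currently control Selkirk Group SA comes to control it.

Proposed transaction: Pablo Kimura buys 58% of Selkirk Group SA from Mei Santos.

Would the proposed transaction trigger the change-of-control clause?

The purchase adds only to Pablo's holdings (Mei's stake shrinks), so Pablo is the only person who could newly come to control Selkirk.
Pablo holds 65% of Ridgeback, so Pablo controls Ridgeback.
Ridgeback and Pablo together hold 50% + 50% = 100% of Anchor, so Pablo controls Anchor.
In Selkirk, Pablo's side holds only 25%, not > 50%.
So before the transaction, Pablo does not control Selkirk.
After the purchase, Pablo's direct stake in Selkirk rises to 25% + 58% = 83%, and Mei's stake falls to 4%.
Pablo holds 83% of Selkirk, so Pablo controls Selkirk.
Pablo did not control Selkirk before and does after, so the clause is triggered.

Yes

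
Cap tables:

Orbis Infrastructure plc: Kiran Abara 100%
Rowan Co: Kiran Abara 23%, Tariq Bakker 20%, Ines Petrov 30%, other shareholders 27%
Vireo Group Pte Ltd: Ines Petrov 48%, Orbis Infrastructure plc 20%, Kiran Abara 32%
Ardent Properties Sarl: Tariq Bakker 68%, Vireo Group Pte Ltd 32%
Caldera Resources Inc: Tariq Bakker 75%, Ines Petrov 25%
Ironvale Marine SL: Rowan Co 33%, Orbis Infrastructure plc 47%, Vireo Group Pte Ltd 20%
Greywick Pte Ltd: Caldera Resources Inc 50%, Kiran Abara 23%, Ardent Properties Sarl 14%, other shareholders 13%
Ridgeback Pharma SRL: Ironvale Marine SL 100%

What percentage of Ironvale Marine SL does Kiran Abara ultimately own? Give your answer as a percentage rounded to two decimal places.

Kiran reaches Ironvale along 4 paths.
Via Rowan: 23% × 33% = 7.59%.
Via Orbis: 100% × 47% = 47%.
Via Orbis → Vireo: 100% × 20% × 20% = 4%.
Via Vireo: 32% × 20% = 6.4%.
Total: 7.59% + 47% + 4% + 6.4% = 64.99%.

64.99%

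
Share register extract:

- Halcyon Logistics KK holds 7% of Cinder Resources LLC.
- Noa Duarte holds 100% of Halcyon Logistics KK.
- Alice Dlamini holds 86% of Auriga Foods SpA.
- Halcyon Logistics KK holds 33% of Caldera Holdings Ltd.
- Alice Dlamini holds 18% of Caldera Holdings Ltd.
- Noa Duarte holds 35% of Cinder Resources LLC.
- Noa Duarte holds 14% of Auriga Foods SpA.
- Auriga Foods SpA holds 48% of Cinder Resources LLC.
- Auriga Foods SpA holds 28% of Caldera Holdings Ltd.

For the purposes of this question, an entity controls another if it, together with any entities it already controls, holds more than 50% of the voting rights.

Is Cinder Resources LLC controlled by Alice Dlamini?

No

Alice holds 86% of Auriga, so Alice controls Auriga.
In Cinder, Alice's side holds only 48%, not > 50%.
So Alice does not control Cinder.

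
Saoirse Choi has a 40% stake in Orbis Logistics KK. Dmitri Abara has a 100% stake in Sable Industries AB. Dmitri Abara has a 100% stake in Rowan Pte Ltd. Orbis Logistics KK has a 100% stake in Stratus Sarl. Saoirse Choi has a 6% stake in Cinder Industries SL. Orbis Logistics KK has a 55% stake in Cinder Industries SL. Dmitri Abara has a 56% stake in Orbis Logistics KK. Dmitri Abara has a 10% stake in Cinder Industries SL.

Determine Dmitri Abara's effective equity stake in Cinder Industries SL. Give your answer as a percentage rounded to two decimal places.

Dmitri reaches Cinder along 2 paths.
Via Orbis: 56% × 55% = 30.8%.
Direct stake: 10% = 10%.
Total: 30.8% + 10% = 40.8%.
Rounded: 40.80%.

40.80%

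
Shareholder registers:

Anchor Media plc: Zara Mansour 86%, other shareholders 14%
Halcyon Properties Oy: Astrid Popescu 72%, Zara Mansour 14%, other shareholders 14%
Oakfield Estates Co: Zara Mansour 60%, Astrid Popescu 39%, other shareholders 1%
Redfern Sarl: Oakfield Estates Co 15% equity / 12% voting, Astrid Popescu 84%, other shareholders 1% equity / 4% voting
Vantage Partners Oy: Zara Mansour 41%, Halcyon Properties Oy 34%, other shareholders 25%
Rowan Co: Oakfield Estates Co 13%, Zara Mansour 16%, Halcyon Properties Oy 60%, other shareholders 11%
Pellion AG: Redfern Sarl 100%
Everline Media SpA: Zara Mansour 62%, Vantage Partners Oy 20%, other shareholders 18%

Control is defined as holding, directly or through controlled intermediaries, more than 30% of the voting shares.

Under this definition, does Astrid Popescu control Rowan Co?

Yes

Astrid holds 39% of Oakfield, so Astrid controls Oakfield.
Astrid holds 72% of Halcyon, so Astrid controls Halcyon.
Oakfield and Halcyon together hold 13% + 60% = 73% of Rowan, so Astrid controls Rowan.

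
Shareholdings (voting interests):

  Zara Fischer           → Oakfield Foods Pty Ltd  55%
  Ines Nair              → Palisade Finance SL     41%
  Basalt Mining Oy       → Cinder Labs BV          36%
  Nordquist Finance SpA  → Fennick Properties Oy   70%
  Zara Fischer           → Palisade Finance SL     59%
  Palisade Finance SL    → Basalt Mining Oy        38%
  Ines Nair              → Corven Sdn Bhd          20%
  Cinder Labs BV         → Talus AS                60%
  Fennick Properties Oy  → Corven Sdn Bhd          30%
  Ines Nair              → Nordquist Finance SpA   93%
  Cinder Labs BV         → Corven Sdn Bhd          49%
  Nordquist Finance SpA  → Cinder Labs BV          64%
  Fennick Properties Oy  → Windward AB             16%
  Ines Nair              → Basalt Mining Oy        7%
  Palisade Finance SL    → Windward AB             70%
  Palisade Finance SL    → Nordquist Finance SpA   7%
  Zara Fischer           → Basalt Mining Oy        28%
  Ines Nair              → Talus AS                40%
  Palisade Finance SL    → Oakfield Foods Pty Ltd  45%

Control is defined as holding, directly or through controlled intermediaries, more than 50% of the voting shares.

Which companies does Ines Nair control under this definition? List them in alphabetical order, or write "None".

Cinder Labs BV, Corven Sdn Bhd, Fennick Properties Oy, Nordquist Finance SpA, Talus AS

Ines holds 93% of Nordquist, so Ines controls Nordquist.
Nordquist holds 70% of Fennick, so Ines controls Fennick.
Nordquist holds 64% of Cinder, so Ines controls Cinder.
Cinder and Fennick and Ines together hold 49% + 30% + 20% = 99% of Corven, so Ines controls Corven.
Ines and Cinder together hold 40% + 60% = 100% of Talus, so Ines controls Talus.
No other company's threshold is met.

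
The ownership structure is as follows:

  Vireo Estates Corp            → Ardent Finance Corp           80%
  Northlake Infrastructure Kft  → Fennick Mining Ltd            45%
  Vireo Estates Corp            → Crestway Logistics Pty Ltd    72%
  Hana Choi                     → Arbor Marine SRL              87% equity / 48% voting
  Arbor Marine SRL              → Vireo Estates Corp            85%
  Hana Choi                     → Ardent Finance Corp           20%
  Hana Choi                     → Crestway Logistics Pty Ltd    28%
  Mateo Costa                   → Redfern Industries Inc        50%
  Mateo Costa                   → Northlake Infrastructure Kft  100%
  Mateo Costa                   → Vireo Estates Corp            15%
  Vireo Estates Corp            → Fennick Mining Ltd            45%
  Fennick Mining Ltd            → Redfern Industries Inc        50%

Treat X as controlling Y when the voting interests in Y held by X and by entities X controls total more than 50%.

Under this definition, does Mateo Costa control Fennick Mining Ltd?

Mateo holds 100% of Northlake, so Mateo controls Northlake.
In Fennick, Mateo's side holds only 45%, not > 50%.
So Mateo does not control Fennick.

No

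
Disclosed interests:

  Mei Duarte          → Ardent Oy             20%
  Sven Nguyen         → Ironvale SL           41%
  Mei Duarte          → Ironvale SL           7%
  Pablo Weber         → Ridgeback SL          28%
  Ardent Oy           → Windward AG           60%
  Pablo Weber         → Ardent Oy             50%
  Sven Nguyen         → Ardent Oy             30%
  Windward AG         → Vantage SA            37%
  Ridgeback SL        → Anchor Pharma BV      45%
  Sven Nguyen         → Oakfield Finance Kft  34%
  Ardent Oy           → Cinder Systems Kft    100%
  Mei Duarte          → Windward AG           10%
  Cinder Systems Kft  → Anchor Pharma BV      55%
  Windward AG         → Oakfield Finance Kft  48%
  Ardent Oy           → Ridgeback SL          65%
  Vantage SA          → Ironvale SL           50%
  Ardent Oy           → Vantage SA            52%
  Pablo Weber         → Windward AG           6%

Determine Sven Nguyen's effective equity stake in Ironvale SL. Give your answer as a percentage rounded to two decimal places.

Sven reaches Ironvale along 3 paths.
Via Ardent → Vantage: 30% × 52% × 50% = 7.8%.
Via Ardent → Windward → Vantage: 30% × 60% × 37% × 50% = 3.33%.
Direct stake: 41% = 41%.
Total: 7.8% + 3.33% + 41% = 52.13%.

52.13%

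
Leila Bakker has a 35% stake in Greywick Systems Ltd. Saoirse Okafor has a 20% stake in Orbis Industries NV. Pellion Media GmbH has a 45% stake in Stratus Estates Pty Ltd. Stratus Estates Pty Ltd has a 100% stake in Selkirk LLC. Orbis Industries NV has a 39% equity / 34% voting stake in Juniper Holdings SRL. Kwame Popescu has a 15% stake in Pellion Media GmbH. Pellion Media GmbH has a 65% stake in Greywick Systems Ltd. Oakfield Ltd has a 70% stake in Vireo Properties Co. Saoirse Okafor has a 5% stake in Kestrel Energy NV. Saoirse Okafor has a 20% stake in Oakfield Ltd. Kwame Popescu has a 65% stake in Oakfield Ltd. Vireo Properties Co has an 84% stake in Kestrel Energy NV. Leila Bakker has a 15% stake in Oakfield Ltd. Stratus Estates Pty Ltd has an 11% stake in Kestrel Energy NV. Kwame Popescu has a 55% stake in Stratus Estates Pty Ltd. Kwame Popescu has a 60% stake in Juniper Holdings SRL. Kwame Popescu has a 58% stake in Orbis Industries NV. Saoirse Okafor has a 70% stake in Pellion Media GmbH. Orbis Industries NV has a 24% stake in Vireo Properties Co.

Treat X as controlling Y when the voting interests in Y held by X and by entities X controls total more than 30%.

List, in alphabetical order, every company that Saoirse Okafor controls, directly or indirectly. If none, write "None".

Saoirse holds 70% of Pellion, so Saoirse controls Pellion.
Pellion holds 45% of Stratus, so Saoirse controls Stratus.
Stratus holds 100% of Selkirk, so Saoirse controls Selkirk.
Pellion holds 65% of Greywick, so Saoirse controls Greywick.
No other company's threshold is met.

Greywick Systems Ltd, Pellion Media GmbH, Selkirk LLC, Stratus Estates Pty Ltd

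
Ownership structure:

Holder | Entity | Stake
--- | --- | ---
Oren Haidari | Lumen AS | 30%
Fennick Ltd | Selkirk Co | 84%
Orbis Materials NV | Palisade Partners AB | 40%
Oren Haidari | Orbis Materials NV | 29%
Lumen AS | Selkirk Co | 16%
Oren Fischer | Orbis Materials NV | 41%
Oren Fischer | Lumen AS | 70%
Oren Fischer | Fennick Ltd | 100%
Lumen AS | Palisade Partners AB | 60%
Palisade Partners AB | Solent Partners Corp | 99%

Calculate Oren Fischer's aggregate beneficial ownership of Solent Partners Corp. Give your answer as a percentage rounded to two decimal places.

57.82%

Oren Fischer reaches Solent along 2 paths.
Via Orbis → Palisade: 41% × 40% × 99% = 16.236%.
Via Lumen → Palisade: 70% × 60% × 99% = 41.58%.
Total: 16.236% + 41.58% = 57.816%.
Rounded: 57.82%.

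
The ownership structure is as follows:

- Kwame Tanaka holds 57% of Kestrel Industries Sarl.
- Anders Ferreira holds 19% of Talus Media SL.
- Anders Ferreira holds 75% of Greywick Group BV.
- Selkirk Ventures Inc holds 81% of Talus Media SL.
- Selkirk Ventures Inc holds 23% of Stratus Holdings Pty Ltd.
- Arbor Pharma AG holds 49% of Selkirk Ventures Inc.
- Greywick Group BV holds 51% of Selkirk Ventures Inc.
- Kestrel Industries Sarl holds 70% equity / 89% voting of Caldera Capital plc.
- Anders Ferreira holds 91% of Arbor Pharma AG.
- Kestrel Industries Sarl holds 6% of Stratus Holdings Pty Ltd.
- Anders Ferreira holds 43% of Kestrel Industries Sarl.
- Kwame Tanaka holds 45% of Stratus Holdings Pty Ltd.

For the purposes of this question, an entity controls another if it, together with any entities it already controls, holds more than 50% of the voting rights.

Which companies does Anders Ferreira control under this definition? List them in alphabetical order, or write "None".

Anders holds 91% of Arbor, so Anders controls Arbor.
Anders holds 75% of Greywick, so Anders controls Greywick.
Arbor and Greywick together hold 49% + 51% = 100% of Selkirk, so Anders controls Selkirk.
Selkirk and Anders together hold 81% + 19% = 100% of Talus, so Anders controls Talus.
No other company's threshold is met.

Arbor Pharma AG, Greywick Group BV, Selkirk Ventures Inc, Talus Media SL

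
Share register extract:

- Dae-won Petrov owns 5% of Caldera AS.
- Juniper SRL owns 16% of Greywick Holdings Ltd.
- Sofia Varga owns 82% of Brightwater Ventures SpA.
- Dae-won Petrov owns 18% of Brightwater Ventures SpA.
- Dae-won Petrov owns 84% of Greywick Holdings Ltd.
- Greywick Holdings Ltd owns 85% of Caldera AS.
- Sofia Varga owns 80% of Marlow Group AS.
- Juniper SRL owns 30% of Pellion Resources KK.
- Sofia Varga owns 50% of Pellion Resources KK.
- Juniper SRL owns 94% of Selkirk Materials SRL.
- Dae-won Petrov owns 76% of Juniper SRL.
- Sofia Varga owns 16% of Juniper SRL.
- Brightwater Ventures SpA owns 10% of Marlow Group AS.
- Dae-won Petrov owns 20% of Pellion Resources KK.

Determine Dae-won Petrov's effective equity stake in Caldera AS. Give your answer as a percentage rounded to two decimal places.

Dae-won reaches Caldera along 3 paths.
Via Greywick: 84% × 85% = 71.4%.
Via Juniper → Greywick: 76% × 16% × 85% = 10.336%.
Direct stake: 5% = 5%.
Total: 71.4% + 10.336% + 5% = 86.736%.
Rounded: 86.74%.

86.74%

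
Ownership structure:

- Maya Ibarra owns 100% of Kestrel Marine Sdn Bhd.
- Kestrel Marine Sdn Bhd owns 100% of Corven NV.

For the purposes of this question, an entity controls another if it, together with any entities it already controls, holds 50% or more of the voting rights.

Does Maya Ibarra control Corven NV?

Maya holds 100% of Kestrel, so Maya controls Kestrel.
Kestrel holds 100% of Corven, so Maya controls Corven.

Yes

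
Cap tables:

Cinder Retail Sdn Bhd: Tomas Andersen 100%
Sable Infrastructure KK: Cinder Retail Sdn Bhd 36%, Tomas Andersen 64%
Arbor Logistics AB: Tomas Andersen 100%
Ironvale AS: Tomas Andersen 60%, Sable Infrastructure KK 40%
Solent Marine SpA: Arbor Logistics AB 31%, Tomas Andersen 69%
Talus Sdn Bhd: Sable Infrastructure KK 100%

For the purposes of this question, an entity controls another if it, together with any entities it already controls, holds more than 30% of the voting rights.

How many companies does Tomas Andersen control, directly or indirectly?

Tomas holds 100% of Cinder, so Tomas controls Cinder.
Cinder and Tomas together hold 36% + 64% = 100% of Sable, so Tomas controls Sable.
Tomas holds 100% of Arbor, so Tomas controls Arbor.
Tomas and Sable together hold 60% + 40% = 100% of Ironvale, so Tomas controls Ironvale.
Arbor and Tomas together hold 31% + 69% = 100% of Solent, so Tomas controls Solent.
Sable holds 100% of Talus, so Tomas controls Talus.
Tomas controls 6 companies.

6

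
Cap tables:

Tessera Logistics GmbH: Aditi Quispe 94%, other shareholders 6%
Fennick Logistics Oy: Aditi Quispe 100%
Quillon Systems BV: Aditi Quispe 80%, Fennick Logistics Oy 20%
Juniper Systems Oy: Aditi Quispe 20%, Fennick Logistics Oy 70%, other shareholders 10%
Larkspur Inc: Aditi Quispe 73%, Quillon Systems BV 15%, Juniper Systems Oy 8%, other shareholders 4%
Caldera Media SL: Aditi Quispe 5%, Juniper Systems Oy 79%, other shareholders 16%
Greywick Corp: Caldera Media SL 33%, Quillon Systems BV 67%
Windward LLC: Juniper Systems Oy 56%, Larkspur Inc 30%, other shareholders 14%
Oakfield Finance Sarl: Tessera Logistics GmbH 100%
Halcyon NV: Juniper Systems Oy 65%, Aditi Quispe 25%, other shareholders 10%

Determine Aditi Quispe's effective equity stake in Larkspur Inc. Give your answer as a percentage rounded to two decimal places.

Aditi reaches Larkspur along 5 paths.
Direct stake: 73% = 73%.
Via Quillon: 80% × 15% = 12%.
Via Fennick → Quillon: 100% × 20% × 15% = 3%.
Via Juniper: 20% × 8% = 1.6%.
Via Fennick → Juniper: 100% × 70% × 8% = 5.6%.
Total: 73% + 12% + 3% + 1.6% + 5.6% = 95.2%.
Rounded: 95.20%.

95.20%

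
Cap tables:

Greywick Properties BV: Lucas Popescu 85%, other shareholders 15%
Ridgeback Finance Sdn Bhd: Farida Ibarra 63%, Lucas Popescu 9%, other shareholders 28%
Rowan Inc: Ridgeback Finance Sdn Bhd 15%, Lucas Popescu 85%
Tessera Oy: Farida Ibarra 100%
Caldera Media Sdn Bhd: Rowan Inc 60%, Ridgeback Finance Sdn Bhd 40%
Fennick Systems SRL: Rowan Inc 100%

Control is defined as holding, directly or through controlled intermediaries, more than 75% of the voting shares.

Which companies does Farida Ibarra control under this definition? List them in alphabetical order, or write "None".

Tessera Oy

Farida holds 100% of Tessera, so Farida controls Tessera.
No other company's threshold is met.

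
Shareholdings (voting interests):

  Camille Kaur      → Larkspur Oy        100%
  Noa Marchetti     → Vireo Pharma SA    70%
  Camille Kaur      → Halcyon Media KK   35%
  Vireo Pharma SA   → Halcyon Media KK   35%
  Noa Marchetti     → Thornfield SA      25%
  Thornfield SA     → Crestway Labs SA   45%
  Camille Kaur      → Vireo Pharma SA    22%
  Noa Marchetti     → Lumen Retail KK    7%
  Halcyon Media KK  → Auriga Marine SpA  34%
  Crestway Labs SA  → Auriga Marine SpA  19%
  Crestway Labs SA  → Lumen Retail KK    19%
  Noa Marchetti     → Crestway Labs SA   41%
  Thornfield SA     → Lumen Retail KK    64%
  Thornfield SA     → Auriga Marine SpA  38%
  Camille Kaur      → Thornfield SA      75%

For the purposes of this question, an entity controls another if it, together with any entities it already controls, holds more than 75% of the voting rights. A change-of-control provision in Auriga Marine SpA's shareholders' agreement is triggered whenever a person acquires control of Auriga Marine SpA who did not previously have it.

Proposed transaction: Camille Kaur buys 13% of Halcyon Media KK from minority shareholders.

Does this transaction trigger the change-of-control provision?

No

The purchase changes only Camille's holdings, so Camille is the only person who could newly come to control Auriga.
Camille holds 100% of Larkspur, so Camille controls Larkspur.
Neither Camille nor any entity Camille controls holds any voting interest in Auriga.
So before the transaction, Camille does not control Auriga.
After the purchase, Camille's direct stake in Halcyon rises to 35% + 13% = 48%.
Camille's side now holds 48% of Halcyon, not > 75%, so Camille still does not control Halcyon.
After the transaction, neither Camille nor any entity Camille controls holds a voting interest in Auriga, so Camille still does not control it.
No new person acquires control, so the clause is not triggered.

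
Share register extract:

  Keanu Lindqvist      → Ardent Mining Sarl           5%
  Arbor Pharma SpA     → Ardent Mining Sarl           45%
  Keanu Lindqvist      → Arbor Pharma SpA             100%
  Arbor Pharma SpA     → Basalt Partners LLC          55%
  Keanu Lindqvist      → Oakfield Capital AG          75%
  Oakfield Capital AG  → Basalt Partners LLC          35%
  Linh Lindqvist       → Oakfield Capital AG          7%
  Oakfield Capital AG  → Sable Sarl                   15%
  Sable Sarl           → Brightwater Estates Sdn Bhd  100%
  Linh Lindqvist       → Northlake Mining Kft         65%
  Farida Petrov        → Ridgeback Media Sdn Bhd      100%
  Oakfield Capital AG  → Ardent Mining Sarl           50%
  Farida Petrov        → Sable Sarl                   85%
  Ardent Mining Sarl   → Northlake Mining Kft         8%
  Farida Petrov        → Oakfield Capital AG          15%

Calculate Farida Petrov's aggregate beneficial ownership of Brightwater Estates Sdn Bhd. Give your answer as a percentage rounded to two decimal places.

Farida reaches Brightwater along 2 paths.
Via Sable: 85% × 100% = 85%.
Via Oakfield → Sable: 15% × 15% × 100% = 2.25%.
Total: 85% + 2.25% = 87.25%.

87.25%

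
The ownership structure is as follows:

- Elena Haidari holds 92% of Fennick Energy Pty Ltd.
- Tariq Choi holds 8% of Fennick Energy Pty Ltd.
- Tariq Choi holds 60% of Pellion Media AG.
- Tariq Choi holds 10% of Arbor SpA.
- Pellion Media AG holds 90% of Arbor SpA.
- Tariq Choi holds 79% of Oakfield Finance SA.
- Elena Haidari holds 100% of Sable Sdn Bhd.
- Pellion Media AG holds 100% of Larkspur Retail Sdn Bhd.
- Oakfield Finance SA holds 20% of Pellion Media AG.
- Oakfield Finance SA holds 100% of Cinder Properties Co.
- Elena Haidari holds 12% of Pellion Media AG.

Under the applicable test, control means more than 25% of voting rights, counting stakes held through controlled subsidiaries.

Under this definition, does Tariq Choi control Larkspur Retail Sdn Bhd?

Tariq holds 79% of Oakfield, so Tariq controls Oakfield.
Oakfield and Tariq together hold 20% + 60% = 80% of Pellion, so Tariq controls Pellion.
Pellion holds 100% of Larkspur, so Tariq controls Larkspur.

Yes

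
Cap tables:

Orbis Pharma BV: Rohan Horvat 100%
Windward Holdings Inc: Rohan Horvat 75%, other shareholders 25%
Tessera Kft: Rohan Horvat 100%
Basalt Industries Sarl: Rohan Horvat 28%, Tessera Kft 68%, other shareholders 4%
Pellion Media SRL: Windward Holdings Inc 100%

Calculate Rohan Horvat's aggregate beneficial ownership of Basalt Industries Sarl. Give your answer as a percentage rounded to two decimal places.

96.00%

Rohan reaches Basalt along 2 paths.
Direct stake: 28% = 28%.
Via Tessera: 100% × 68% = 68%.
Total: 28% + 68% = 96%.
Rounded: 96.00%.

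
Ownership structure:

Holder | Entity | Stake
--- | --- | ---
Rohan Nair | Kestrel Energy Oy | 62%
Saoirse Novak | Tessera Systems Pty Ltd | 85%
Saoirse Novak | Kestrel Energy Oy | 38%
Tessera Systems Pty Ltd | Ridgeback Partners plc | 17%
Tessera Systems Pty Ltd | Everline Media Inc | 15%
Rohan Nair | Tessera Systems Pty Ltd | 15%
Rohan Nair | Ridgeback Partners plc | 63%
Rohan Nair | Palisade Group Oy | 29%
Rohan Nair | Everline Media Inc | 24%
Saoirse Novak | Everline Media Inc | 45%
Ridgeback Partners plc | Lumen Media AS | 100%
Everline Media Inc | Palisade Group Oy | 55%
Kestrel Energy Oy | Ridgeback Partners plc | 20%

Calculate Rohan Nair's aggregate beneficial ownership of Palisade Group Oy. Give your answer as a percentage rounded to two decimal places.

43.44%

Rohan reaches Palisade along 3 paths.
Via Tessera → Everline: 15% × 15% × 55% = 1.2375%.
Via Everline: 24% × 55% = 13.2%.
Direct stake: 29% = 29%.
Total: 1.2375% + 13.2% + 29% = 43.4375%.
Rounded: 43.44%.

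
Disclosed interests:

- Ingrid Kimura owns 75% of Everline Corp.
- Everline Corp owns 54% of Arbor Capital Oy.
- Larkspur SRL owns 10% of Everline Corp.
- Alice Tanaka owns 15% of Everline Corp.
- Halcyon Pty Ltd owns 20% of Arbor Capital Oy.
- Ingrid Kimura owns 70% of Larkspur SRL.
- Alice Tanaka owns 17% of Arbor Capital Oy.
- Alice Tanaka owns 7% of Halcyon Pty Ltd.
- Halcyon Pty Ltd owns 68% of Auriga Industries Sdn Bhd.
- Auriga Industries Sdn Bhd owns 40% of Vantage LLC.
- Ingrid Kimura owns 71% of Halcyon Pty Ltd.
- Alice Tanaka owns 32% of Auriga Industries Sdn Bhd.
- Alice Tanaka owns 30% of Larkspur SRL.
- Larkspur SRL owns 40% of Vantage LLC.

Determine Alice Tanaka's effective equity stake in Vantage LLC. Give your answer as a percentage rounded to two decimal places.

Alice reaches Vantage along 3 paths.
Via Larkspur: 30% × 40% = 12%.
Via Auriga: 32% × 40% = 12.8%.
Via Halcyon → Auriga: 7% × 68% × 40% = 1.904%.
Total: 12% + 12.8% + 1.904% = 26.704%.
Rounded: 26.70%.

26.70%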